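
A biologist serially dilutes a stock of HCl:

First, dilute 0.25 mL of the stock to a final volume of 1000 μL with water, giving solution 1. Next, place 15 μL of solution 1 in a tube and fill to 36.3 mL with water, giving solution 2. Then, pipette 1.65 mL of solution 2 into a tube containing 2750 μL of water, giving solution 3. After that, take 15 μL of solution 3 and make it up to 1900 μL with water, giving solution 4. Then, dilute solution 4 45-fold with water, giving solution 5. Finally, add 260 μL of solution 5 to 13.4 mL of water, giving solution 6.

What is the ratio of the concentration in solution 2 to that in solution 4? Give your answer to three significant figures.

Step 1: 0.25 mL brought to 1000 μL → factor 1/0.25 = 4
Step 2: 15 μL brought to 36.3 mL → factor 36300/15 = 2420
Step 3: 1.65 mL + 2750 μL = 4.4 mL total → factor 4.4/1.65 = 2.6667
Step 4: 15 μL brought to 1900 μL → factor 1900/15 = 126.67
Dilution factor to solution 2 = 9680; to solution 4 = 3.2697 × 10^6
[solution 2]/[solution 4] = (factor to solution 4)/(factor to solution 2) = 3.2697 × 10^6/9680 = 338

338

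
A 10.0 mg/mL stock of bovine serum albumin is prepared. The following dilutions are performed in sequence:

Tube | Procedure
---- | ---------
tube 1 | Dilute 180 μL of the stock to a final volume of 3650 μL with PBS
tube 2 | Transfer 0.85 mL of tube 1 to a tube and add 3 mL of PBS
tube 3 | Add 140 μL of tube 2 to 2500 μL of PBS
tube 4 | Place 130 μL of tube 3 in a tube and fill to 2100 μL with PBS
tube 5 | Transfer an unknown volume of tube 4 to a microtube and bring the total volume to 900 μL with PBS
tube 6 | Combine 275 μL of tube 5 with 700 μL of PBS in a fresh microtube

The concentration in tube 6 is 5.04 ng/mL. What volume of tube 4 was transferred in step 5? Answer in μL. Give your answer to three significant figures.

45.0 μL

Step 1: 180 μL brought to 3650 μL → factor 3650/180 = 20.278
Step 2: 0.85 mL + 3 mL = 3.85 mL total → factor 3.85/0.85 = 4.5294
Step 3: 140 μL + 2500 μL = 2640 μL total → factor 2640/140 = 18.857
Step 4: 130 μL brought to 2100 μL → factor 2100/130 = 16.154
Step 5: v brought to 900 μL → factor = 900 μL/v
Step 6: 275 μL + 700 μL = 975 μL total → factor 975/275 = 3.5455
Product of known-step factors = 99194
Overall factor = 10.0 mg/mL / (5.04 ng/mL) = 1.9841 × 10^6
Step-5 factor = 1.9841 × 10^6 / 99194 = 20.002
v = 900 μL / 20.002 = 45.0 μL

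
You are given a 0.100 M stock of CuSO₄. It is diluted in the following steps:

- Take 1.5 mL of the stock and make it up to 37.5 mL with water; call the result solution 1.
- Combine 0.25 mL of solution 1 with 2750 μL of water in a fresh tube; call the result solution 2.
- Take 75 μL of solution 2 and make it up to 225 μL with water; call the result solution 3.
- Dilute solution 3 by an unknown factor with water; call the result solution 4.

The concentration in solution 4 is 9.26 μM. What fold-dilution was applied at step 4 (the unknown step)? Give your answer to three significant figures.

12.0-fold

Step 1: 1.5 mL brought to 37.5 mL → factor 37.5/1.5 = 25
Step 2: 0.25 mL + 2750 μL = 3 mL total → factor 3/0.25 = 12
Step 3: 75 μL brought to 225 μL → factor 225/75 = 3
Step 4: unknown factor x
Product of known-step factors = 900
Overall factor = 0.100 M / (9.26 μM) = 10799
x = 10799 / 900 = 12.0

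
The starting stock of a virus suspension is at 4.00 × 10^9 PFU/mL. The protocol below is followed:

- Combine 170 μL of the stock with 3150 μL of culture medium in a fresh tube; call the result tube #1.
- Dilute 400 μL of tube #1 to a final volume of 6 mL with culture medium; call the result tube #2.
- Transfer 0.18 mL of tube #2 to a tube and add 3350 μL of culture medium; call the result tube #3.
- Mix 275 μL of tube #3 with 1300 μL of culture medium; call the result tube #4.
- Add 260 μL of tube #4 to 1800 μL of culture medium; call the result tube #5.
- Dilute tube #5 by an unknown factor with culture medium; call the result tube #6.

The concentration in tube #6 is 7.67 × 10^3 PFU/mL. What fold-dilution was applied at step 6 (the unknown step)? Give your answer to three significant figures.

2.00-fold

Step 1: 170 μL + 3150 μL = 3320 μL total → factor 3320/170 = 19.529
Step 2: 400 μL brought to 6 mL → factor 6000/400 = 15
Step 3: 0.18 mL + 3350 μL = 3.53 mL total → factor 3.53/0.18 = 19.611
Step 4: 275 μL + 1300 μL = 1575 μL total → factor 1575/275 = 5.7273
Step 5: 260 μL + 1800 μL = 2060 μL total → factor 2060/260 = 7.9231
Step 6: unknown factor x
Product of known-step factors = 2.6069 × 10^5
Overall factor = 4.00 × 10^9 PFU/mL / (7.67 × 10^3 PFU/mL) = 5.2151 × 10^5
x = 5.2151 × 10^5 / 2.6069 × 10^5 = 2.00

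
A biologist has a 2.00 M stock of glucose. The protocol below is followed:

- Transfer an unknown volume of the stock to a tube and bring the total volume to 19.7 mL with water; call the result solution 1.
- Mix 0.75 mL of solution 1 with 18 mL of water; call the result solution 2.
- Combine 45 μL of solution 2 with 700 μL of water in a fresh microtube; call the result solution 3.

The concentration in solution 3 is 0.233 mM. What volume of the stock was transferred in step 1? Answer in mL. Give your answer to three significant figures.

Step 1: v brought to 19.7 mL → factor = 19.7 mL/v
Step 2: 0.75 mL + 18 mL = 18.75 mL total → factor 18.75/0.75 = 25
Step 3: 45 μL + 700 μL = 745 μL total → factor 745/45 = 16.556
Product of known-step factors = 413.89
Overall factor = 2.00 M / (0.233 mM) = 8583.7
Step-1 factor = 8583.7 / 413.89 = 20.739
v = 19.7 mL / 20.739 = 0.950 mL

0.950 mL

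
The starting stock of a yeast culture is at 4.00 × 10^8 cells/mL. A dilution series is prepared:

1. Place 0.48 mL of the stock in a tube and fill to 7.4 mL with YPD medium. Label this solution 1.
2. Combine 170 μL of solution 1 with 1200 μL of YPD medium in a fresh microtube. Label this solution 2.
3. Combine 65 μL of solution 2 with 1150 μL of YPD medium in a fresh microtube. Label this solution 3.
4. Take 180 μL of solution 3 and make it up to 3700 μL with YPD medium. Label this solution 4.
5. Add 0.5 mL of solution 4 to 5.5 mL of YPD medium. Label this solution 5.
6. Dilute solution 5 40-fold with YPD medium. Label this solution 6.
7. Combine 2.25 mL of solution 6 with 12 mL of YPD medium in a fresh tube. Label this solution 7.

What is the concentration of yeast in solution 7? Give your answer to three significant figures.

Step 1: 0.48 mL brought to 7.4 mL → factor 7.4/0.48 = 15.417
Step 2: 170 μL + 1200 μL = 1370 μL total → factor 1370/170 = 8.0588
Step 3: 65 μL + 1150 μL = 1215 μL total → factor 1215/65 = 18.692
Step 4: 180 μL brought to 3700 μL → factor 3700/180 = 20.556
Step 5: 0.5 mL + 5.5 mL = 6 mL total → factor 6/0.5 = 12
Step 6: 40-fold → factor 40
Step 7: 2.25 mL + 12 mL = 14.25 mL total → factor 14.25/2.25 = 6.3333
Overall dilution factor = 15.417 × 8.0588 × 18.692 × 20.556 × 12 × 40 × 6.3333 = 1.4512 × 10^8
Final = 4.00 × 10^8 cells/mL / 1.4512 × 10^8 = 2.76 cells/mL

2.76 cells/mL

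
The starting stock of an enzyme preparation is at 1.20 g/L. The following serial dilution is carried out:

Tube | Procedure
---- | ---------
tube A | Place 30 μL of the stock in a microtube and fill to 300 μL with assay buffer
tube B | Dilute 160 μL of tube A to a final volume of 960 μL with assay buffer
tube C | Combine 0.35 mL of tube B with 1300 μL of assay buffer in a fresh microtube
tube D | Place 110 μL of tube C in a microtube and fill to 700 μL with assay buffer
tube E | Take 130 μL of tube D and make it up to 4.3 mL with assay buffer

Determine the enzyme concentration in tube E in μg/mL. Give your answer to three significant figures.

Step 1: 30 μL brought to 300 μL → factor 300/30 = 10
Step 2: 160 μL brought to 960 μL → factor 960/160 = 6
Step 3: 0.35 mL + 1300 μL = 1.65 mL total → factor 1.65/0.35 = 4.7143
Step 4: 110 μL brought to 700 μL → factor 700/110 = 6.3636
Step 5: 130 μL brought to 4.3 mL → factor 4300/130 = 33.077
Overall dilution factor = 10 × 6 × 4.7143 × 6.3636 × 33.077 = 59538
Final = 1.20 g/L / 59538 = 2.016 × 10^-5 g/L = 0.0202 μg/mL

0.0202 μg/mL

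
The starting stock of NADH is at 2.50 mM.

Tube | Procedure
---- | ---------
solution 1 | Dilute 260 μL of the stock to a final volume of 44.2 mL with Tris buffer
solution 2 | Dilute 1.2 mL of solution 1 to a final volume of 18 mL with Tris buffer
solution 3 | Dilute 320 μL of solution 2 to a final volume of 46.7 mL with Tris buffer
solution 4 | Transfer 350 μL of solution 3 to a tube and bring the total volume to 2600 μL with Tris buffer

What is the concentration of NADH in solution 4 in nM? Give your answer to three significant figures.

Step 1: 260 μL brought to 44.2 mL → factor 44200/260 = 170
Step 2: 1.2 mL brought to 18 mL → factor 18/1.2 = 15
Step 3: 320 μL brought to 46.7 mL → factor 46700/320 = 145.94
Step 4: 350 μL brought to 2600 μL → factor 2600/350 = 7.4286
Overall dilution factor = 170 × 15 × 145.94 × 7.4286 = 2.7645 × 10^6
Final = 2.50 mM / 2.7645 × 10^6 = 9.043 × 10^-7 mM = 0.904 nM

0.904 nM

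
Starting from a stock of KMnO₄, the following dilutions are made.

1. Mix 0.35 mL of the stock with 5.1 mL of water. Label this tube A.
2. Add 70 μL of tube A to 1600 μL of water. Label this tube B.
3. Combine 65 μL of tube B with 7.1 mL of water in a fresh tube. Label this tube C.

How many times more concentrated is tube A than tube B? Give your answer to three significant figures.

Step 1: 0.35 mL + 5.1 mL = 5.45 mL total → factor 5.45/0.35 = 15.571
Step 2: 70 μL + 1600 μL = 1670 μL total → factor 1670/70 = 23.857
Dilution factor to tube A = 15.571; to tube B = 371.49
[tube A]/[tube B] = (factor to tube B)/(factor to tube A) = 371.49/15.571 = 23.9

23.9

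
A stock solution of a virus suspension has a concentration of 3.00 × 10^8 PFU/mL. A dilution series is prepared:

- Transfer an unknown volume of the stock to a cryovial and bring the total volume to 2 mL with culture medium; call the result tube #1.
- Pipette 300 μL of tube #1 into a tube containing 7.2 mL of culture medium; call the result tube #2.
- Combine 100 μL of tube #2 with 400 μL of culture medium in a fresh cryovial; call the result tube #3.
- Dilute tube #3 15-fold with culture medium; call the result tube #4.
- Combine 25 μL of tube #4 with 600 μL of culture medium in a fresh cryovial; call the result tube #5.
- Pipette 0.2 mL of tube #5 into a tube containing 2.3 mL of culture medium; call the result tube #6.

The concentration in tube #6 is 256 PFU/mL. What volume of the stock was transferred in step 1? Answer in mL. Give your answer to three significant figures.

1.00 mL

Step 1: v brought to 2 mL → factor = 2 mL/v
Step 2: 300 μL + 7.2 mL = 7500 μL total → factor 7500/300 = 25
Step 3: 100 μL + 400 μL = 500 μL total → factor 500/100 = 5
Step 4: 15-fold → factor 15
Step 5: 25 μL + 600 μL = 625 μL total → factor 625/25 = 25
Step 6: 0.2 mL + 2.3 mL = 2.5 mL total → factor 2.5/0.2 = 12.5
Product of known-step factors = 5.8594 × 10^5
Overall factor = 3.00 × 10^8 PFU/mL / (256 PFU/mL) = 1.1719 × 10^6
Step-1 factor = 1.1719 × 10^6 / 5.8594 × 10^5 = 2
v = 2 mL / 2 = 1.00 mL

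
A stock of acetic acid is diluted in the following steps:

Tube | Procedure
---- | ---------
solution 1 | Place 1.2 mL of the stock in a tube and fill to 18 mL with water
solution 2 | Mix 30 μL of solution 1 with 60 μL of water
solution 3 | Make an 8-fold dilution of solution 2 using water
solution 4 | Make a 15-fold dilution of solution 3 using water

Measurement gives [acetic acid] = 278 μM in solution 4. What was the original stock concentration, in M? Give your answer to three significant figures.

Step 1: 1.2 mL brought to 18 mL → factor 18/1.2 = 15
Step 2: 30 μL + 60 μL = 90 μL total → factor 90/30 = 3
Step 3: 8-fold → factor 8
Step 4: 15-fold → factor 15
Overall dilution factor = 15 × 3 × 8 × 15 = 5400
Stock = 278 μM × 5400 = 1.501 × 10^6 μM = 1.50 M

1.50 M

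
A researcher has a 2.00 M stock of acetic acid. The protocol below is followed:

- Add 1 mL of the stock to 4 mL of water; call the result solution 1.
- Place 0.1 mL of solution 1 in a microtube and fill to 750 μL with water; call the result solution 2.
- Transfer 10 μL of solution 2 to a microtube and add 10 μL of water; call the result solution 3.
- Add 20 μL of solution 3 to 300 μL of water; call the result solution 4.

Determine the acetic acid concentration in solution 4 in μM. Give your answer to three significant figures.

1.67 × 10^3 μM

Step 1: 1 mL + 4 mL = 5 mL total → factor 5/1 = 5
Step 2: 0.1 mL brought to 750 μL → factor 0.75/0.1 = 7.5
Step 3: 10 μL + 10 μL = 20 μL total → factor 20/10 = 2
Step 4: 20 μL + 300 μL = 320 μL total → factor 320/20 = 16
Overall dilution factor = 5 × 7.5 × 2 × 16 = 1200
Final = 2.00 M / 1200 = 0.001667 M = 1.67 × 10^3 μM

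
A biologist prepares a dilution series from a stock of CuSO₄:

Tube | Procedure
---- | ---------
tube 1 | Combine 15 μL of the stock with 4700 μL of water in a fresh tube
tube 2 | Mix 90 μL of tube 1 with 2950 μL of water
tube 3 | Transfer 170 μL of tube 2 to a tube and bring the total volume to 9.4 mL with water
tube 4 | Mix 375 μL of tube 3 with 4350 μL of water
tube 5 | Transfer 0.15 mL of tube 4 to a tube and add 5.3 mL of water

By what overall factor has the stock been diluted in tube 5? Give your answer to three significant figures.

2.69 × 10^8

Step 1: 15 μL + 4700 μL = 4715 μL total → factor 4715/15 = 314.33
Step 2: 90 μL + 2950 μL = 3040 μL total → factor 3040/90 = 33.778
Step 3: 170 μL brought to 9.4 mL → factor 9400/170 = 55.294
Step 4: 375 μL + 4350 μL = 4725 μL total → factor 4725/375 = 12.6
Step 5: 0.15 mL + 5.3 mL = 5.45 mL total → factor 5.45/0.15 = 36.333
Overall dilution factor = 314.33 × 33.778 × 55.294 × 12.6 × 36.333 = 2.6877 × 10^8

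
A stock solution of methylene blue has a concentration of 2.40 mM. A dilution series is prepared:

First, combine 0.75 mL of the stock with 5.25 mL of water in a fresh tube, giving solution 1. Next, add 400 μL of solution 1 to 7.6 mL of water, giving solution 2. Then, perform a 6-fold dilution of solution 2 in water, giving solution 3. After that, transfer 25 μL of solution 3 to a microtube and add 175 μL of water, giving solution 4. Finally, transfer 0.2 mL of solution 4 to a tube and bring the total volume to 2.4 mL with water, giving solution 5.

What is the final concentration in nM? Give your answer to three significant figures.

26.0 nM

Step 1: 0.75 mL + 5.25 mL = 6 mL total → factor 6/0.75 = 8
Step 2: 400 μL + 7.6 mL = 8000 μL total → factor 8000/400 = 20
Step 3: 6-fold → factor 6
Step 4: 25 μL + 175 μL = 200 μL total → factor 200/25 = 8
Step 5: 0.2 mL brought to 2.4 mL → factor 2.4/0.2 = 12
Overall dilution factor = 8 × 20 × 6 × 8 × 12 = 92160
Final = 2.40 mM / 92160 = 2.604 × 10^-5 mM = 26.0 nM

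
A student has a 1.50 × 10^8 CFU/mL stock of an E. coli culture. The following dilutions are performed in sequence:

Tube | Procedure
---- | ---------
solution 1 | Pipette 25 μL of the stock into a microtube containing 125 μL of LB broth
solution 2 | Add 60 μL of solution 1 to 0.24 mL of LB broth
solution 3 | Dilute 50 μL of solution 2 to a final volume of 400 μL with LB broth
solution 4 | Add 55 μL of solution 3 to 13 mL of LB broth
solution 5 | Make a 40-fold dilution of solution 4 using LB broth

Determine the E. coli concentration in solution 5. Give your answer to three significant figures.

65.8 CFU/mL

Step 1: 25 μL + 125 μL = 150 μL total → factor 150/25 = 6
Step 2: 60 μL + 0.24 mL = 300 μL total → factor 300/60 = 5
Step 3: 50 μL brought to 400 μL → factor 400/50 = 8
Step 4: 55 μL + 13 mL = 13055 μL total → factor 13055/55 = 237.36
Step 5: 40-fold → factor 40
Overall dilution factor = 6 × 5 × 8 × 237.36 × 40 = 2.2787 × 10^6
Final = 1.50 × 10^8 CFU/mL / 2.2787 × 10^6 = 65.8 CFU/mL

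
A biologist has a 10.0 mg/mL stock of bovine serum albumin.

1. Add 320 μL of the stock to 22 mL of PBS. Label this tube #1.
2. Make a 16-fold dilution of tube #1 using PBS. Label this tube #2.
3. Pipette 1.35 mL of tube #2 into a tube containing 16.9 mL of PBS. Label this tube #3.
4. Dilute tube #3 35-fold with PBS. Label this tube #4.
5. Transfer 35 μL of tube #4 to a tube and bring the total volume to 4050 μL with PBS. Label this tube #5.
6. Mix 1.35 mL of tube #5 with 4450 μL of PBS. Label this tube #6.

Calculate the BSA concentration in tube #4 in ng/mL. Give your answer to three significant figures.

18.9 ng/mL

Step 1: 320 μL + 22 mL = 22320 μL total → factor 22320/320 = 69.75
Step 2: 16-fold → factor 16
Step 3: 1.35 mL + 16.9 mL = 18.25 mL total → factor 18.25/1.35 = 13.519
Step 4: 35-fold → factor 35
Dilution factor through tube #4 = 69.75 × 16 × 13.519 × 35 = 5.2803 × 10^5
[tube #4] = 10.0 mg/mL / 5.2803 × 10^5 = 1.894 × 10^-5 mg/mL = 18.9 ng/mL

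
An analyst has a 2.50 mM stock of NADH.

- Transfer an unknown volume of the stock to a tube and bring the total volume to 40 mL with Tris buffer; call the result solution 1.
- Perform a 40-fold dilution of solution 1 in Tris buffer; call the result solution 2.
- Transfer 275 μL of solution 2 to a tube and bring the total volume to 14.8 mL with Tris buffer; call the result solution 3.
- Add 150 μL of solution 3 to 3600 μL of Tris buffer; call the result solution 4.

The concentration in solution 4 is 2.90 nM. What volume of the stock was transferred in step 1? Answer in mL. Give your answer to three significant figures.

2.50 mL

Step 1: v brought to 40 mL → factor = 40 mL/v
Step 2: 40-fold → factor 40
Step 3: 275 μL brought to 14.8 mL → factor 14800/275 = 53.818
Step 4: 150 μL + 3600 μL = 3750 μL total → factor 3750/150 = 25
Product of known-step factors = 53818
Overall factor = 2.50 mM / (2.90 nM) = 8.6207 × 10^5
Step-1 factor = 8.6207 × 10^5 / 53818 = 16.018
v = 40 mL / 16.018 = 2.50 mL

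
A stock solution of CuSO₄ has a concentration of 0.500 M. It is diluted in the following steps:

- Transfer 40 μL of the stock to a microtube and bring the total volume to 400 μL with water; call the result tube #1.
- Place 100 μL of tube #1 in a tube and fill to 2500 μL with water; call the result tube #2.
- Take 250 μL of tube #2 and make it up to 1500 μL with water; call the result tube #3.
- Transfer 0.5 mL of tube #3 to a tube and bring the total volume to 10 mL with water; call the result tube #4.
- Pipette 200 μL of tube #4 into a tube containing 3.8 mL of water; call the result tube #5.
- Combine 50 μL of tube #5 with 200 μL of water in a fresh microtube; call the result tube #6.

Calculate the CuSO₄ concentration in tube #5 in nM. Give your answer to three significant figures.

Step 1: 40 μL brought to 400 μL → factor 400/40 = 10
Step 2: 100 μL brought to 2500 μL → factor 2500/100 = 25
Step 3: 250 μL brought to 1500 μL → factor 1500/250 = 6
Step 4: 0.5 mL brought to 10 mL → factor 10/0.5 = 20
Step 5: 200 μL + 3.8 mL = 4000 μL total → factor 4000/200 = 20
Dilution factor through tube #5 = 10 × 25 × 6 × 20 × 20 = 6 × 10^5
[tube #5] = 0.500 M / 6 × 10^5 = 8.333 × 10^-7 M = 833 nM

833 nM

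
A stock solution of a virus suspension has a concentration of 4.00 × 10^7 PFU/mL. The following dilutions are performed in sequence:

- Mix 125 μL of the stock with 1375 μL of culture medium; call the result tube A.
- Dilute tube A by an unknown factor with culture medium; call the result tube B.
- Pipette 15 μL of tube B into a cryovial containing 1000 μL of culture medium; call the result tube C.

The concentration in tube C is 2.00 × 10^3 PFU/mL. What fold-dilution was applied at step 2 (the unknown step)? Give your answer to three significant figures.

Step 1: 125 μL + 1375 μL = 1500 μL total → factor 1500/125 = 12
Step 2: unknown factor x
Step 3: 15 μL + 1000 μL = 1015 μL total → factor 1015/15 = 67.667
Product of known-step factors = 812
Overall factor = 4.00 × 10^7 PFU/mL / (2.00 × 10^3 PFU/mL) = 20000
x = 20000 / 812 = 24.6

24.6-fold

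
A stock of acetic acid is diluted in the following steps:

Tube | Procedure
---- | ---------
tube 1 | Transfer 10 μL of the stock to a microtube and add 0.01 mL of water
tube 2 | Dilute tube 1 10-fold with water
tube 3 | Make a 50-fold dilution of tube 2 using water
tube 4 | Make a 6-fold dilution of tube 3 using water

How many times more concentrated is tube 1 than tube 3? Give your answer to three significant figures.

500

Step 1: 10 μL + 0.01 mL = 20 μL total → factor 20/10 = 2
Step 2: 10-fold → factor 10
Step 3: 50-fold → factor 50
Dilution factor to tube 1 = 2; to tube 3 = 1000
[tube 1]/[tube 3] = (factor to tube 3)/(factor to tube 1) = 1000/2 = 500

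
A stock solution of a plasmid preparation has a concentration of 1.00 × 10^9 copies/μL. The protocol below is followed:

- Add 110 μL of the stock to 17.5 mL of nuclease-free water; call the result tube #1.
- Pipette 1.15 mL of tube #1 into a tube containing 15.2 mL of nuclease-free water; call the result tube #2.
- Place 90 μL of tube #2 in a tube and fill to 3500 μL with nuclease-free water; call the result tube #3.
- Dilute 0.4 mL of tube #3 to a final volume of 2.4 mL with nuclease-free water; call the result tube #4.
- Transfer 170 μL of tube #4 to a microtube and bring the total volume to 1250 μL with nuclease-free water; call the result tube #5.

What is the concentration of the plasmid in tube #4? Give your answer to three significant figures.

Step 1: 110 μL + 17.5 mL = 17610 μL total → factor 17610/110 = 160.09
Step 2: 1.15 mL + 15.2 mL = 16.35 mL total → factor 16.35/1.15 = 14.217
Step 3: 90 μL brought to 3500 μL → factor 3500/90 = 38.889
Step 4: 0.4 mL brought to 2.4 mL → factor 2.4/0.4 = 6
Dilution factor through tube #4 = 160.09 × 14.217 × 38.889 × 6 = 5.3108 × 10^5
[tube #4] = 1.00 × 10^9 copies/μL / 5.3108 × 10^5 = 1.88 × 10^3 copies/μL

1.88 × 10^3 copies/μL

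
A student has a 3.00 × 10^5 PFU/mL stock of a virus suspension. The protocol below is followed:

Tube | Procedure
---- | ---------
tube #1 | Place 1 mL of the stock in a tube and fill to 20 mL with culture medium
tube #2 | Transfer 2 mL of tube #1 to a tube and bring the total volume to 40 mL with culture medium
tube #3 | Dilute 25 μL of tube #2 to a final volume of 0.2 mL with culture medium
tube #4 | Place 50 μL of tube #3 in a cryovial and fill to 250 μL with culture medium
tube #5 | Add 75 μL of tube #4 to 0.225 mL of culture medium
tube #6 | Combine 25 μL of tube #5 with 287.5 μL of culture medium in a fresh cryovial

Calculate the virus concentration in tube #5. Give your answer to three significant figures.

4.69 PFU/mL

Step 1: 1 mL brought to 20 mL → factor 20/1 = 20
Step 2: 2 mL brought to 40 mL → factor 40/2 = 20
Step 3: 25 μL brought to 0.2 mL → factor 200/25 = 8
Step 4: 50 μL brought to 250 μL → factor 250/50 = 5
Step 5: 75 μL + 0.225 mL = 300 μL total → factor 300/75 = 4
Dilution factor through tube #5 = 20 × 20 × 8 × 5 × 4 = 64000
[tube #5] = 3.00 × 10^5 PFU/mL / 64000 = 4.69 PFU/mL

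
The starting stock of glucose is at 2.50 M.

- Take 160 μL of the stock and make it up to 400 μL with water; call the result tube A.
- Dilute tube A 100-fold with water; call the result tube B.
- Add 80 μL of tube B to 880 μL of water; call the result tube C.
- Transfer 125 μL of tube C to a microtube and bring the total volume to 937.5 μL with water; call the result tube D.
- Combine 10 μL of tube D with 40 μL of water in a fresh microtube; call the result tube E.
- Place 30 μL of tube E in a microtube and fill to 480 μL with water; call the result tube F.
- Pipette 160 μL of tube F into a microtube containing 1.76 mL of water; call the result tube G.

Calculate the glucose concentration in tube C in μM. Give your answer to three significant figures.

833 μM

Step 1: 160 μL brought to 400 μL → factor 400/160 = 2.5
Step 2: 100-fold → factor 100
Step 3: 80 μL + 880 μL = 960 μL total → factor 960/80 = 12
Dilution factor through tube C = 2.5 × 100 × 12 = 3000
[tube C] = 2.50 M / 3000 = 0.0008333 M = 833 μM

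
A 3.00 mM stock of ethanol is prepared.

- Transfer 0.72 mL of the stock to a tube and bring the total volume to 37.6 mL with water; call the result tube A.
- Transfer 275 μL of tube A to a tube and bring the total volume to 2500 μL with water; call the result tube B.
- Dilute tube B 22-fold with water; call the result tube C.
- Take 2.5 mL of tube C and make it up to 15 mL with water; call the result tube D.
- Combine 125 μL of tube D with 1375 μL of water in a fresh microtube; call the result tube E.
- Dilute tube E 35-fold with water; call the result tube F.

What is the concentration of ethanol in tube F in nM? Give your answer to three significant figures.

Step 1: 0.72 mL brought to 37.6 mL → factor 37.6/0.72 = 52.222
Step 2: 275 μL brought to 2500 μL → factor 2500/275 = 9.0909
Step 3: 22-fold → factor 22
Step 4: 2.5 mL brought to 15 mL → factor 15/2.5 = 6
Step 5: 125 μL + 1375 μL = 1500 μL total → factor 1500/125 = 12
Step 6: 35-fold → factor 35
Overall dilution factor = 52.222 × 9.0909 × 22 × 6 × 12 × 35 = 2.632 × 10^7
Final = 3.00 mM / 2.632 × 10^7 = 1.140 × 10^-7 mM = 0.114 nM

0.114 nM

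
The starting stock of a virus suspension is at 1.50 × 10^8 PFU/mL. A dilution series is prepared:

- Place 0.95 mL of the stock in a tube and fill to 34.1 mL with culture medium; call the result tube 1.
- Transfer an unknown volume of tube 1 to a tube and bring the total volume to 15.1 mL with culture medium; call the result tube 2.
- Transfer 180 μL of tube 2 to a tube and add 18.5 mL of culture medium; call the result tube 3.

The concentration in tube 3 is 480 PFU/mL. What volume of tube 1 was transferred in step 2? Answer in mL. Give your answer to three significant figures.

Step 1: 0.95 mL brought to 34.1 mL → factor 34.1/0.95 = 35.895
Step 2: v brought to 15.1 mL → factor = 15.1 mL/v
Step 3: 180 μL + 18.5 mL = 18680 μL total → factor 18680/180 = 103.78
Product of known-step factors = 3725.1
Overall factor = 1.50 × 10^8 PFU/mL / (480 PFU/mL) = 3.125 × 10^5
Step-2 factor = 3.125 × 10^5 / 3725.1 = 83.891
v = 15.1 mL / 83.891 = 0.180 mL

0.180 mL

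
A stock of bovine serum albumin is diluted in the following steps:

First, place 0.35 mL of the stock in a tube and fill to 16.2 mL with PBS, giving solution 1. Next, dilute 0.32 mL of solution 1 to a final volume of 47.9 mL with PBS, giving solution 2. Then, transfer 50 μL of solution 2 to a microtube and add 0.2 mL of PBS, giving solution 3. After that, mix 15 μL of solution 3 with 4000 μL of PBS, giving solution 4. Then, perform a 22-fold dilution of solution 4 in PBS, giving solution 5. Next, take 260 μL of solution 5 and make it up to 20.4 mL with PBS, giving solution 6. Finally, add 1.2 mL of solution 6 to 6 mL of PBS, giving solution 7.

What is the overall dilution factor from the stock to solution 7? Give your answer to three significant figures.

Step 1: 0.35 mL brought to 16.2 mL → factor 16.2/0.35 = 46.286
Step 2: 0.32 mL brought to 47.9 mL → factor 47.9/0.32 = 149.69
Step 3: 50 μL + 0.2 mL = 250 μL total → factor 250/50 = 5
Step 4: 15 μL + 4000 μL = 4015 μL total → factor 4015/15 = 267.67
Step 5: 22-fold → factor 22
Step 6: 260 μL brought to 20.4 mL → factor 20400/260 = 78.462
Step 7: 1.2 mL + 6 mL = 7.2 mL total → factor 7.2/1.2 = 6
Overall dilution factor = 46.286 × 149.69 × 5 × 267.67 × 22 × 78.462 × 6 = 9.6035 × 10^10

9.60 × 10^10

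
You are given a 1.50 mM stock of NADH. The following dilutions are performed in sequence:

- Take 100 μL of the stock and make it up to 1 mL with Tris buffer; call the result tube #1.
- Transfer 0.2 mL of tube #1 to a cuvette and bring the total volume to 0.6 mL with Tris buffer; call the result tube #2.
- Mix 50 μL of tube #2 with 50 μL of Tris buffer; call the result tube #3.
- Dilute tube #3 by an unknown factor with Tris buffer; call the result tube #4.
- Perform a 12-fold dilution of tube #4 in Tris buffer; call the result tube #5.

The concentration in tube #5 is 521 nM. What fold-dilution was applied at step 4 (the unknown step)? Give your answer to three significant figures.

4.00-fold

Step 1: 100 μL brought to 1 mL → factor 1000/100 = 10
Step 2: 0.2 mL brought to 0.6 mL → factor 0.6/0.2 = 3
Step 3: 50 μL + 50 μL = 100 μL total → factor 100/50 = 2
Step 4: unknown factor x
Step 5: 12-fold → factor 12
Product of known-step factors = 720
Overall factor = 1.50 mM / (521 nM) = 2879.1
x = 2879.1 / 720 = 4.00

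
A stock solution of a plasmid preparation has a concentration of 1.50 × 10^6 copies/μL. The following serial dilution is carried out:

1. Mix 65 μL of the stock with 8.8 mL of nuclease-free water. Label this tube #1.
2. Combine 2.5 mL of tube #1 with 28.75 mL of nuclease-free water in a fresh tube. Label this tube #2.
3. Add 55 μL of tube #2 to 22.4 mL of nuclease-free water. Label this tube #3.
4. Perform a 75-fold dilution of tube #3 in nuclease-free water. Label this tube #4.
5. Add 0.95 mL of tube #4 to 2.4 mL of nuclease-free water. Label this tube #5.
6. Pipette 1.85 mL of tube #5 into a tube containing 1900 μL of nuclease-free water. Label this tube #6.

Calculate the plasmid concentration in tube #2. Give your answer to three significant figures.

880 copies/μL

Step 1: 65 μL + 8.8 mL = 8865 μL total → factor 8865/65 = 136.38
Step 2: 2.5 mL + 28.75 mL = 31.25 mL total → factor 31.25/2.5 = 12.5
Dilution factor through tube #2 = 136.38 × 12.5 = 1704.8
[tube #2] = 1.50 × 10^6 copies/μL / 1704.8 = 880 copies/μL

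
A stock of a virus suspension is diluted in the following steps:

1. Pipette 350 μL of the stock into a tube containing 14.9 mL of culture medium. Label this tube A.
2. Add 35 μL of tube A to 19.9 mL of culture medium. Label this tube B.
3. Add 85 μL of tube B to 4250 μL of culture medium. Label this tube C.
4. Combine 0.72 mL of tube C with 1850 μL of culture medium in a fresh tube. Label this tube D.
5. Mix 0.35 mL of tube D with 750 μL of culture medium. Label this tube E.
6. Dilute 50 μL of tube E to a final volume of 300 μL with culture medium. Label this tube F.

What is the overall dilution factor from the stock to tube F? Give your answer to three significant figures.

8.52 × 10^7

Step 1: 350 μL + 14.9 mL = 15250 μL total → factor 15250/350 = 43.571
Step 2: 35 μL + 19.9 mL = 19935 μL total → factor 19935/35 = 569.57
Step 3: 85 μL + 4250 μL = 4335 μL total → factor 4335/85 = 51
Step 4: 0.72 mL + 1850 μL = 2.57 mL total → factor 2.57/0.72 = 3.5694
Step 5: 0.35 mL + 750 μL = 1.1 mL total → factor 1.1/0.35 = 3.1429
Step 6: 50 μL brought to 300 μL → factor 300/50 = 6
Overall dilution factor = 43.571 × 569.57 × 51 × 3.5694 × 3.1429 × 6 = 8.5192 × 10^7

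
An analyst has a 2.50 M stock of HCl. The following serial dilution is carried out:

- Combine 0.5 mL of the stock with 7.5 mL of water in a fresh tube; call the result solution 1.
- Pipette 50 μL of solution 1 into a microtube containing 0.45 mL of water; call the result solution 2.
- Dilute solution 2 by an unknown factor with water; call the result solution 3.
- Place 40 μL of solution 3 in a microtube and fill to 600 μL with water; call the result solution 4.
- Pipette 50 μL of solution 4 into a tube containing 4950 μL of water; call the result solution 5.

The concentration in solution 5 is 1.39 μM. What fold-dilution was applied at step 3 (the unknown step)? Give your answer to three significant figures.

Step 1: 0.5 mL + 7.5 mL = 8 mL total → factor 8/0.5 = 16
Step 2: 50 μL + 0.45 mL = 500 μL total → factor 500/50 = 10
Step 3: unknown factor x
Step 4: 40 μL brought to 600 μL → factor 600/40 = 15
Step 5: 50 μL + 4950 μL = 5000 μL total → factor 5000/50 = 100
Product of known-step factors = 2.4 × 10^5
Overall factor = 2.50 M / (1.39 μM) = 1.7986 × 10^6
x = 1.7986 × 10^6 / 2.4 × 10^5 = 7.49

7.49-fold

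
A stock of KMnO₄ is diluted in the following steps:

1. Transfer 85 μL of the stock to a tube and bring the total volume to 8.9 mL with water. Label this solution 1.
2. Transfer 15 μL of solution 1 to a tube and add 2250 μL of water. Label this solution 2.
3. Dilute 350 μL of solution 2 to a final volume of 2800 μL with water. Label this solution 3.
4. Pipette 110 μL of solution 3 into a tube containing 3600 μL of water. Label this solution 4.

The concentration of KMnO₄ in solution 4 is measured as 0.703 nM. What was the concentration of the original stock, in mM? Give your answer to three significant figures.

Step 1: 85 μL brought to 8.9 mL → factor 8900/85 = 104.71
Step 2: 15 μL + 2250 μL = 2265 μL total → factor 2265/15 = 151
Step 3: 350 μL brought to 2800 μL → factor 2800/350 = 8
Step 4: 110 μL + 3600 μL = 3710 μL total → factor 3710/110 = 33.727
Overall dilution factor = 104.71 × 151 × 8 × 33.727 = 4.266 × 10^6
Stock = 0.703 nM × 4.266 × 10^6 = 2.999 × 10^6 nM = 3.00 mM

3.00 mM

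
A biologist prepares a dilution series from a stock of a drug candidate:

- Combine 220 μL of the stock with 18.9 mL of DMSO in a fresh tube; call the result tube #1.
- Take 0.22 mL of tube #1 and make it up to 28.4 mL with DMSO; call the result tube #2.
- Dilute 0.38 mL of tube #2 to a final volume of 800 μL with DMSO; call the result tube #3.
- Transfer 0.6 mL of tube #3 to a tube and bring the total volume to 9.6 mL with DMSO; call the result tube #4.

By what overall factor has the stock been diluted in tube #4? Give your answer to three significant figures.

Step 1: 220 μL + 18.9 mL = 19120 μL total → factor 19120/220 = 86.909
Step 2: 0.22 mL brought to 28.4 mL → factor 28.4/0.22 = 129.09
Step 3: 0.38 mL brought to 800 μL → factor 0.8/0.38 = 2.1053
Step 4: 0.6 mL brought to 9.6 mL → factor 9.6/0.6 = 16
Overall dilution factor = 86.909 × 129.09 × 2.1053 × 16 = 3.7791 × 10^5

3.78 × 10^5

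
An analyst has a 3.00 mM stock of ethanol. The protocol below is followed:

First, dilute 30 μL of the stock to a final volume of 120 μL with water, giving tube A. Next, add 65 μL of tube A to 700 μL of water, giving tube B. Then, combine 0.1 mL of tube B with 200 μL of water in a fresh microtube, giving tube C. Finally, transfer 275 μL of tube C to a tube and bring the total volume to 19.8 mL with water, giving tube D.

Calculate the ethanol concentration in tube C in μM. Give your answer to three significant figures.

21.2 μM

Step 1: 30 μL brought to 120 μL → factor 120/30 = 4
Step 2: 65 μL + 700 μL = 765 μL total → factor 765/65 = 11.769
Step 3: 0.1 mL + 200 μL = 0.3 mL total → factor 0.3/0.1 = 3
Dilution factor through tube C = 4 × 11.769 × 3 = 141.23
[tube C] = 3.00 mM / 141.23 = 0.02124 mM = 21.2 μM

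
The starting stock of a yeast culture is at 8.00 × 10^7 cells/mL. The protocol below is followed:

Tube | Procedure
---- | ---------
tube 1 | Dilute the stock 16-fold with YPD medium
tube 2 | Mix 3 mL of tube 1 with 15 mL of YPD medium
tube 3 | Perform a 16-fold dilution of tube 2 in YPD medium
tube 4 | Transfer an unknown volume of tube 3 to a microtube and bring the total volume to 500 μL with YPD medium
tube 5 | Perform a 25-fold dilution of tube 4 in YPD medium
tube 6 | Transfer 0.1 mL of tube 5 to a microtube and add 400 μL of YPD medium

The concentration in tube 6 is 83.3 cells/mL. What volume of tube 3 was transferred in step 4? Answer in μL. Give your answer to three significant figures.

Step 1: 16-fold → factor 16
Step 2: 3 mL + 15 mL = 18 mL total → factor 18/3 = 6
Step 3: 16-fold → factor 16
Step 4: v brought to 500 μL → factor = 500 μL/v
Step 5: 25-fold → factor 25
Step 6: 0.1 mL + 400 μL = 0.5 mL total → factor 0.5/0.1 = 5
Product of known-step factors = 1.92 × 10^5
Overall factor = 8.00 × 10^7 cells/mL / (83.3 cells/mL) = 9.6038 × 10^5
Step-4 factor = 9.6038 × 10^5 / 1.92 × 10^5 = 5.002
v = 500 μL / 5.002 = 100 μL

100 μL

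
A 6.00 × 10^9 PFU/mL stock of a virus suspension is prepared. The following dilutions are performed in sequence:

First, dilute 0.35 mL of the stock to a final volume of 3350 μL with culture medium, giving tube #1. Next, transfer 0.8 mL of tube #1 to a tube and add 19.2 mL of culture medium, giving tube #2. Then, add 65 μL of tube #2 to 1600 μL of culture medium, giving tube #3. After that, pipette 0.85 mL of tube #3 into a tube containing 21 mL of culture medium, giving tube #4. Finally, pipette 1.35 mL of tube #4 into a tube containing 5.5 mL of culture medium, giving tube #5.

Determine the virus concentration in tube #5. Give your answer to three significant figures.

Step 1: 0.35 mL brought to 3350 μL → factor 3.35/0.35 = 9.5714
Step 2: 0.8 mL + 19.2 mL = 20 mL total → factor 20/0.8 = 25
Step 3: 65 μL + 1600 μL = 1665 μL total → factor 1665/65 = 25.615
Step 4: 0.85 mL + 21 mL = 21.85 mL total → factor 21.85/0.85 = 25.706
Step 5: 1.35 mL + 5.5 mL = 6.85 mL total → factor 6.85/1.35 = 5.0741
Overall dilution factor = 9.5714 × 25 × 25.615 × 25.706 × 5.0741 = 7.9948 × 10^5
Final = 6.00 × 10^9 PFU/mL / 7.9948 × 10^5 = 7.50 × 10^3 PFU/mL

7.50 × 10^3 PFU/mL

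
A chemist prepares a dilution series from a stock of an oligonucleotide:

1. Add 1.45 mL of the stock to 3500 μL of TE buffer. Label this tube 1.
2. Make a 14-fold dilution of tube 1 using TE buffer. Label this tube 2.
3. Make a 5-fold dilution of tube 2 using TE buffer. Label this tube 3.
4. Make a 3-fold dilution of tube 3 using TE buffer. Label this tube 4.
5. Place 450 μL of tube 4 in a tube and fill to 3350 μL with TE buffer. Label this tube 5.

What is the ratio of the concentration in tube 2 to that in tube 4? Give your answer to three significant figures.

Step 1: 1.45 mL + 3500 μL = 4.95 mL total → factor 4.95/1.45 = 3.4138
Step 2: 14-fold → factor 14
Step 3: 5-fold → factor 5
Step 4: 3-fold → factor 3
Dilution factor to tube 2 = 47.793; to tube 4 = 716.9
[tube 2]/[tube 4] = (factor to tube 4)/(factor to tube 2) = 716.9/47.793 = 15.0

15.0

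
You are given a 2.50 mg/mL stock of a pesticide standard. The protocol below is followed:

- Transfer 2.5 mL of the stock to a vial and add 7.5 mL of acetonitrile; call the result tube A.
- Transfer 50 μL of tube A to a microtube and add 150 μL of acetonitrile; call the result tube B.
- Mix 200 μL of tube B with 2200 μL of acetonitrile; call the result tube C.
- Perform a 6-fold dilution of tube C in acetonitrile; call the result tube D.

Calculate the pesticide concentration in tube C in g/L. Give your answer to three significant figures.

0.0130 g/L

Step 1: 2.5 mL + 7.5 mL = 10 mL total → factor 10/2.5 = 4
Step 2: 50 μL + 150 μL = 200 μL total → factor 200/50 = 4
Step 3: 200 μL + 2200 μL = 2400 μL total → factor 2400/200 = 12
Dilution factor through tube C = 4 × 4 × 12 = 192
[tube C] = 2.50 mg/mL / 192 = 0.01302 mg/mL = 0.0130 g/L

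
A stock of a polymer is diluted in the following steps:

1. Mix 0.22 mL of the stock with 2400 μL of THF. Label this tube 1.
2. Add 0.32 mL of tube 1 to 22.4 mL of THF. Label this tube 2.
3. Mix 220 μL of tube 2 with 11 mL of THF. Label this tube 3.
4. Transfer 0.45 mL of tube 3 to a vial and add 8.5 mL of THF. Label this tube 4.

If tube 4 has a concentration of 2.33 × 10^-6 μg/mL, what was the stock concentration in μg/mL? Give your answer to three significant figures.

2.00 μg/mL

Step 1: 0.22 mL + 2400 μL = 2.62 mL total → factor 2.62/0.22 = 11.909
Step 2: 0.32 mL + 22.4 mL = 22.72 mL total → factor 22.72/0.32 = 71
Step 3: 220 μL + 11 mL = 11220 μL total → factor 11220/220 = 51
Step 4: 0.45 mL + 8.5 mL = 8.95 mL total → factor 8.95/0.45 = 19.889
Overall dilution factor = 11.909 × 71 × 51 × 19.889 = 8.5766 × 10^5
Stock = 2.33 × 10^-6 μg/mL × 8.5766 × 10^5 = 2.00 μg/mL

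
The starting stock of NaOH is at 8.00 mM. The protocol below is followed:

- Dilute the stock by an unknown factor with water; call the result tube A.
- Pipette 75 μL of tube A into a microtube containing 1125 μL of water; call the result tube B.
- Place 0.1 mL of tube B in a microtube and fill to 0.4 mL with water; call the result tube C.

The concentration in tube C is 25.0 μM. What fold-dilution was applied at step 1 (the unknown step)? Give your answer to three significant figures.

5.00-fold

Step 1: unknown factor x
Step 2: 75 μL + 1125 μL = 1200 μL total → factor 1200/75 = 16
Step 3: 0.1 mL brought to 0.4 mL → factor 0.4/0.1 = 4
Product of known-step factors = 64
Overall factor = 8.00 mM / (25.0 μM) = 320
x = 320 / 64 = 5.00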